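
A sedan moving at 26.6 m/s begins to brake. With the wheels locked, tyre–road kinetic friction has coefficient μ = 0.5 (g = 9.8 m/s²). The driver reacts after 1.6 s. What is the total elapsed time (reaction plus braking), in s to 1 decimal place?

a = μg = 0.5 × 9.8 = 4.900 m/s².
Braking time = v/a = 26.6000 / 4.900 = 5.429 s.
Total = 1.6 + 5.429 = 7.029 s.

Total time ≈ 7.0 s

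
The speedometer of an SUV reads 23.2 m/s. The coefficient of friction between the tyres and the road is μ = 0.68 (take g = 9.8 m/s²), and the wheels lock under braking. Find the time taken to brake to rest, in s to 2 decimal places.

Braking time ≈ 3.48 s

a = μg = 0.68 × 9.8 = 6.664 m/s².
Braking time = v/a = 23.2000 / 6.664 = 3.481 s.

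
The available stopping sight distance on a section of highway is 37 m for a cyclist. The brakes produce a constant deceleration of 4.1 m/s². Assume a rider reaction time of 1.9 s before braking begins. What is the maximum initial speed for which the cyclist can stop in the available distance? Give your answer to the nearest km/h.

Stopping distance: v·t_r + v²/(2a) = 37 with t_r = 1.9 s and a = 4.100 m/s².
So v² + 15.580 v − 303.40 = 0.
Positive root: v = −a·t_r + √((a·t_r)² + 2a·d) = −7.790 + √(60.684 + 303.40) = 11.2910 m/s.
11.2910 m/s × 3.6 = 40.648 km/h.

Maximum speed ≈ 41 km/h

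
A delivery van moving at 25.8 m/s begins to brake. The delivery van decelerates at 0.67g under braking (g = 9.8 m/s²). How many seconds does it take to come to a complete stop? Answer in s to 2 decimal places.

Braking time ≈ 3.93 s

a = 0.67 × 9.8 = 6.566 m/s².
Braking time = v/a = 25.8000 / 6.566 = 3.929 s.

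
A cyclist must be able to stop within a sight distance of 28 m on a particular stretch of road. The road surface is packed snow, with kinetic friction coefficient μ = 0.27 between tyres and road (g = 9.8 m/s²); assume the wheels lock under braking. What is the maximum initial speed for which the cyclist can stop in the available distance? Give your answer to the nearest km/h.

Maximum speed ≈ 44 km/h

a = μg = 0.27 × 9.8 = 2.646 m/s².
v²/(2a) = d ⇒ v = √(2 × 2.646 × 28) = √148.18 = 12.1729 m/s.
12.1729 m/s × 3.6 = 43.822 km/h.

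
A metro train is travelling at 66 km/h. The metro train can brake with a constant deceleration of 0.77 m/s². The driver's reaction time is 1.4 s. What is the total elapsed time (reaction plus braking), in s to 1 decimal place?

Total time ≈ 25.2 s

66 km/h ÷ 3.6 = 18.3333 m/s.
Braking time = v/a = 18.3333 / 0.770 = 23.809 s.
Total = 1.4 + 23.809 = 25.209 s.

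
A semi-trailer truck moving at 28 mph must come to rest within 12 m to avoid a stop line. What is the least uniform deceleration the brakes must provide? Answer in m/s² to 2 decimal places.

28 mph × 0.44704 = 12.5171 m/s.
v² = 2a·d ⇒ a = v²/(2d) = 12.5171² / (2 × 12.000) = 156.678 / 24.000 = 6.5282 m/s².

Required deceleration ≈ 6.53 m/s²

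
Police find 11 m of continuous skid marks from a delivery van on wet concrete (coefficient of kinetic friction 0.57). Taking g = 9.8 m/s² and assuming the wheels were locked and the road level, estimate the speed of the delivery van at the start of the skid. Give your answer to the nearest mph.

Initial speed ≈ 25 mph

Deceleration a = μg = 0.57 × 9.8 = 5.586 m/s².
v = √(2a·d) = √(2 × 5.586 × 11) = √122.892 = 11.0857 m/s.
= 11.0857 ÷ 0.44704 = 24.798 mph.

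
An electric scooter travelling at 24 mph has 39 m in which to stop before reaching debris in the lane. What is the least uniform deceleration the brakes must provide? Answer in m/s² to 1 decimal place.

24 mph × 0.44704 = 10.7290 m/s.
v² = 2a·d ⇒ a = v²/(2d) = 10.7290² / (2 × 39.000) = 115.111 / 78.000 = 1.4758 m/s².

Required deceleration ≈ 1.5 m/s²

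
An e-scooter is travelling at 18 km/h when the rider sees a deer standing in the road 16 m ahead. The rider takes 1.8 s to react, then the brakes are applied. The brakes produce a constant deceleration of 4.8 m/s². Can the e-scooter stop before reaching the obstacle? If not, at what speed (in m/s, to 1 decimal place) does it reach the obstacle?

Yes — it stops about 4.4 m short of the obstacle, so it never reaches it

18 km/h ÷ 3.6 = 5.0000 m/s.
Reaction distance = 5.0000 × 1.8 = 9.000 m.
Braking distance = v²/(2a) = 25.000 / 9.600 = 2.604 m.
Total stopping distance = 9.000 + 2.604 = 11.604 m, vs 16 m available — it stops with 16 − 11.604 = 4.396 m to spare.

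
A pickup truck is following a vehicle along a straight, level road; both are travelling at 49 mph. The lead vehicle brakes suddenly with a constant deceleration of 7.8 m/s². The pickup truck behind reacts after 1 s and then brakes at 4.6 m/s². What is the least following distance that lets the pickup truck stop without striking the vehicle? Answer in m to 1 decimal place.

Minimum gap ≈ 43.3 m

49 mph × 0.44704 = 21.9050 m/s.
Leader travels v²/(2a_L) = 479.829 / 15.600 = 30.758 m before stopping.
Follower covers v·t_r = 21.9050 × 1 = 21.905 m while reacting, then v²/(2a_F) = 479.829 / 9.200 = 52.155 m while braking, for a total of 21.905 + 52.155 = 74.060 m.
Since a_F ≤ a_L and the follower starts braking later, the follower is never slower than the leader, so the closest approach is when both have stopped.
Minimum gap = 74.060 − 30.758 = 43.302 m.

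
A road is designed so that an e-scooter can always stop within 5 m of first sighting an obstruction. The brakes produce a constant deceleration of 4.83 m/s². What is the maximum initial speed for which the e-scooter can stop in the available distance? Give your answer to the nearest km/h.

v²/(2a) = d ⇒ v = √(2 × 4.830 × 5) = √48.30 = 6.9498 m/s.
6.9498 m/s × 3.6 = 25.019 km/h.

Maximum speed ≈ 25 km/h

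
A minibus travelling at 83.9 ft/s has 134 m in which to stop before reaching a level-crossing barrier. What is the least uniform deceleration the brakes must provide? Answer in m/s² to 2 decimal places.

Required deceleration ≈ 2.44 m/s²

83.9 ft/s × 0.3048 = 25.5727 m/s.
v² = 2a·d ⇒ a = v²/(2d) = 25.5727² / (2 × 134.000) = 653.963 / 268.000 = 2.4402 m/s².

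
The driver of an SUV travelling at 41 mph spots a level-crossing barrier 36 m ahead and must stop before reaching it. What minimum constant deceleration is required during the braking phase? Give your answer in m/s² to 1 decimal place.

Required deceleration ≈ 4.7 m/s²

41 mph × 0.44704 = 18.3286 m/s.
v² = 2a·d ⇒ a = v²/(2d) = 18.3286² / (2 × 36.000) = 335.938 / 72.000 = 4.6658 m/s².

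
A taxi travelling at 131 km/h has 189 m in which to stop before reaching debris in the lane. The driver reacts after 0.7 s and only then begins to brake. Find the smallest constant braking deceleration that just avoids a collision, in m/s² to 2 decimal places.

131 km/h ÷ 3.6 = 36.3889 m/s.
Distance covered during reaction = 36.3889 × 0.7 = 25.472 m.
Distance available for braking: 189 − 25.472 = 163.528 m.
v² = 2a·d ⇒ a = v²/(2d) = 36.3889² / (2 × 163.528) = 1324.152 / 327.056 = 4.0487 m/s².

Required deceleration ≈ 4.05 m/s²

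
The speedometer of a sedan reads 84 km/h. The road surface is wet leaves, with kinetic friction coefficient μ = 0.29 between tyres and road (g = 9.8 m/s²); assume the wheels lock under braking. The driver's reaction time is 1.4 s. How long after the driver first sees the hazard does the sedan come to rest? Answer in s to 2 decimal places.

Total time ≈ 9.61 s

84 km/h ÷ 3.6 = 23.3333 m/s.
a = μg = 0.29 × 9.8 = 2.842 m/s².
Braking time = v/a = 23.3333 / 2.842 = 8.210 s.
Total = 1.4 + 8.210 = 9.610 s.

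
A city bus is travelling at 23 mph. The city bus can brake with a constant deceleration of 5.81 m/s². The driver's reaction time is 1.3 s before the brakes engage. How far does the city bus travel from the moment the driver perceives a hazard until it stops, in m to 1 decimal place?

Total stopping distance ≈ 22.5 m

23 mph × 0.44704 = 10.2819 m/s.
Reaction distance = v·t_r = 10.2819 × 1.3 = 13.366 m.
Braking distance = v²/(2a) = 10.2819² / (2 × 5.810) = 105.717 / 11.620 = 9.098 m.
Total = 13.366 + 9.098 = 22.464 m.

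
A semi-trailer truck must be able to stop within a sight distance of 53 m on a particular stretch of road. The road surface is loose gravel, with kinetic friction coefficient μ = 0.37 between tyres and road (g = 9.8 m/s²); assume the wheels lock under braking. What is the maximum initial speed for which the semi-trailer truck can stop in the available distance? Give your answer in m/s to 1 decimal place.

a = μg = 0.37 × 9.8 = 3.626 m/s².
v²/(2a) = d ⇒ v = √(2 × 3.626 × 53) = √384.36 = 19.6051 m/s.

Maximum speed ≈ 19.6 m/s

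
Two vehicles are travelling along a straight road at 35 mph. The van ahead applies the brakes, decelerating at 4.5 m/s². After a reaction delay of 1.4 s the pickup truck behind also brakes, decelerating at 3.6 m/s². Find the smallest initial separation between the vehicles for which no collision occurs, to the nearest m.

Minimum gap ≈ 29 m

35 mph × 0.44704 = 15.6464 m/s.
Leader travels v²/(2a_L) = 244.810 / 9.000 = 27.201 m before stopping.
Follower covers v·t_r = 15.6464 × 1.4 = 21.905 m while reacting, then v²/(2a_F) = 244.810 / 7.200 = 34.001 m while braking, for a total of 21.905 + 34.001 = 55.906 m.
Since a_F ≤ a_L and the follower starts braking later, the follower is never slower than the leader, so the closest approach is when both have stopped.
Minimum gap = 55.906 − 27.201 = 28.705 m.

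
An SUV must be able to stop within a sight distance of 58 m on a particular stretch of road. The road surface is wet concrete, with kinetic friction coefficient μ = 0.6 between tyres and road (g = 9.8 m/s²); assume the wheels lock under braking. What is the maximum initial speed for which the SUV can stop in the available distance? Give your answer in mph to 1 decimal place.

a = μg = 0.6 × 9.8 = 5.880 m/s².
v²/(2a) = d ⇒ v = √(2 × 5.880 × 58) = √682.08 = 26.1167 m/s.
26.1167 m/s ÷ 0.44704 = 58.421 mph.

Maximum speed ≈ 58.4 mph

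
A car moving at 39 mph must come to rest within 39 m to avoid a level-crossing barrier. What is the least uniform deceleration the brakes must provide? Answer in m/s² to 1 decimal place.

39 mph × 0.44704 = 17.4346 m/s.
v² = 2a·d ⇒ a = v²/(2d) = 17.4346² / (2 × 39.000) = 303.965 / 78.000 = 3.8970 m/s².

Required deceleration ≈ 3.9 m/s²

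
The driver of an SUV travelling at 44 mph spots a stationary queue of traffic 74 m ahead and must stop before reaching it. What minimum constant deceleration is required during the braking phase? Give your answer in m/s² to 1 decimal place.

Required deceleration ≈ 2.6 m/s²

44 mph × 0.44704 = 19.6698 m/s.
v² = 2a·d ⇒ a = v²/(2d) = 19.6698² / (2 × 74.000) = 386.901 / 148.000 = 2.6142 m/s².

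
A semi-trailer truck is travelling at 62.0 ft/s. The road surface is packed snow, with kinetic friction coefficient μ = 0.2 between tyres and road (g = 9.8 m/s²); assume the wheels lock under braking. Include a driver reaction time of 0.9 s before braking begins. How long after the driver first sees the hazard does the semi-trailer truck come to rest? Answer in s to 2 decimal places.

62 ft/s × 0.3048 = 18.8976 m/s.
a = μg = 0.2 × 9.8 = 1.960 m/s².
Braking time = v/a = 18.8976 / 1.960 = 9.642 s.
Total = 0.9 + 9.642 = 10.542 s.

Total time ≈ 10.54 s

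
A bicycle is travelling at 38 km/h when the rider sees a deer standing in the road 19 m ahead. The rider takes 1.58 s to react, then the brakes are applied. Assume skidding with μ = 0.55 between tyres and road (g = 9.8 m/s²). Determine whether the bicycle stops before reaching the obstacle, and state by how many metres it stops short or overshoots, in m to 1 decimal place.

38 km/h ÷ 3.6 = 10.5556 m/s.
a = μg = 0.55 × 9.8 = 5.390 m/s².
Reaction distance = 10.5556 × 1.58 = 16.678 m.
Braking distance = v²/(2a) = 111.421 / 10.780 = 10.336 m.
Total stopping distance = 16.678 + 10.336 = 27.014 m, vs 19 m available — it cannot stop in time and overshoots by 27.014 − 19 = 8.014 m.

No — it overshoots by 8.0 m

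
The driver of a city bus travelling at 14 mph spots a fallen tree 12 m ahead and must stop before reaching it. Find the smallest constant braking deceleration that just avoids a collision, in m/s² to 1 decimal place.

14 mph × 0.44704 = 6.2586 m/s.
v² = 2a·d ⇒ a = v²/(2d) = 6.2586² / (2 × 12.000) = 39.170 / 24.000 = 1.6321 m/s².

Required deceleration ≈ 1.6 m/s²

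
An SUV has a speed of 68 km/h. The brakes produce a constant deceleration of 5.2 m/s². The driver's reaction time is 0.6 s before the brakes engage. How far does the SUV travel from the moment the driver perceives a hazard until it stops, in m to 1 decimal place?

68 km/h ÷ 3.6 = 18.8889 m/s.
Reaction distance = v·t_r = 18.8889 × 0.6 = 11.333 m.
Braking distance = v²/(2a) = 18.8889² / (2 × 5.200) = 356.791 / 10.400 = 34.307 m.
Total = 11.333 + 34.307 = 45.640 m.

Total stopping distance ≈ 45.6 m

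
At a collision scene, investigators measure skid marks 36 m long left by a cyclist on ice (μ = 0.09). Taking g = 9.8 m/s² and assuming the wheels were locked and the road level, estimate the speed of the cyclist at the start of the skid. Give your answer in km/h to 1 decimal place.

Initial speed ≈ 28.7 km/h

Deceleration a = μg = 0.09 × 9.8 = 0.882 m/s².
v = √(2a·d) = √(2 × 0.882 × 36) = √63.504 = 7.9689 m/s.
= 7.9689 × 3.6 = 28.688 km/h.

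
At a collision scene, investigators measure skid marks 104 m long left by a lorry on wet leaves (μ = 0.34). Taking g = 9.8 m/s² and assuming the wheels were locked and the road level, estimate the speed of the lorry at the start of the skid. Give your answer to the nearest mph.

Deceleration a = μg = 0.34 × 9.8 = 3.332 m/s².
v = √(2a·d) = √(2 × 3.332 × 104) = √693.056 = 26.3260 m/s.
= 26.3260 ÷ 0.44704 = 58.890 mph.

Initial speed ≈ 59 mph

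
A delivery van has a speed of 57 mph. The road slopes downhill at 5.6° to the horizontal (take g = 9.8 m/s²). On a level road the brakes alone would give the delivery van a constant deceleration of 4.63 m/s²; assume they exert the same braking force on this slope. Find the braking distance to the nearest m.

Braking distance ≈ 88 m

57 mph × 0.44704 = 25.4813 m/s.
Gravity along the downhill slope reduces the braking deceleration: a_eff = 4.630 − 9.8·sin 5.6° = 4.630 − 0.956 = 3.674 m/s².
Braking distance = v²/(2a) = 25.4813² / (2 × 3.674) = 649.297 / 7.348 = 88.364 m.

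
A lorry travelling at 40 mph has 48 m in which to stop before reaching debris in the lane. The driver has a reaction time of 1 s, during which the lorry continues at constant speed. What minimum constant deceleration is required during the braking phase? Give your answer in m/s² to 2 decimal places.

Required deceleration ≈ 5.31 m/s²

40 mph × 0.44704 = 17.8816 m/s.
Distance covered during reaction = 17.8816 × 1 = 17.882 m.
Distance available for braking: 48 − 17.882 = 30.118 m.
v² = 2a·d ⇒ a = v²/(2d) = 17.8816² / (2 × 30.118) = 319.752 / 60.236 = 5.3083 m/s².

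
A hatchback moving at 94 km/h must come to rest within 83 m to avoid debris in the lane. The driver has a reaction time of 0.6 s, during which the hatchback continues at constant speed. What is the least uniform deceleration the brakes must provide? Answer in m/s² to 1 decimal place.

Required deceleration ≈ 5.1 m/s²

94 km/h ÷ 3.6 = 26.1111 m/s.
Distance covered during reaction = 26.1111 × 0.6 = 15.667 m.
Distance available for braking: 83 − 15.667 = 67.333 m.
v² = 2a·d ⇒ a = v²/(2d) = 26.1111² / (2 × 67.333) = 681.790 / 134.666 = 5.0628 m/s².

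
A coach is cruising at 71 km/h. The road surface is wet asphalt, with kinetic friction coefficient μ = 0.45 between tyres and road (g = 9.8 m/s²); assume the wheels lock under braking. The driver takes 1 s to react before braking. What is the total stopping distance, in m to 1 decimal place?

Total stopping distance ≈ 63.8 m

71 km/h ÷ 3.6 = 19.7222 m/s.
a = μg = 0.45 × 9.8 = 4.410 m/s².
Reaction distance = v·t_r = 19.7222 × 1 = 19.722 m.
Braking distance = v²/(2a) = 19.7222² / (2 × 4.410) = 388.965 / 8.820 = 44.100 m.
Total = 19.722 + 44.100 = 63.822 m.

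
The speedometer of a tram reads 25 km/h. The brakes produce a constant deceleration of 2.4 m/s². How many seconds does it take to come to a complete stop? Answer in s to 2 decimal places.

Braking time ≈ 2.89 s

25 km/h ÷ 3.6 = 6.9444 m/s.
Braking time = v/a = 6.9444 / 2.400 = 2.893 s.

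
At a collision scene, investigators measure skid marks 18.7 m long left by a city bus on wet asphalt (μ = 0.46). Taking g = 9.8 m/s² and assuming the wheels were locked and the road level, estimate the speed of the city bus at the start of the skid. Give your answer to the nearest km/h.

Deceleration a = μg = 0.46 × 9.8 = 4.508 m/s².
v = √(2a·d) = √(2 × 4.508 × 18.7) = √168.599 = 12.9846 m/s.
= 12.9846 × 3.6 = 46.745 km/h.

Initial speed ≈ 47 km/h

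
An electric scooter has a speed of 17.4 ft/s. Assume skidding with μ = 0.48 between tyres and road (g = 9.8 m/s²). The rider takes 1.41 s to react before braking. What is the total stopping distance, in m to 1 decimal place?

Total stopping distance ≈ 10.5 m

17.4 ft/s × 0.3048 = 5.3035 m/s.
a = μg = 0.48 × 9.8 = 4.704 m/s².
Reaction distance = v·t_r = 5.3035 × 1.41 = 7.478 m.
Braking distance = v²/(2a) = 5.3035² / (2 × 4.704) = 28.127 / 9.408 = 2.990 m.
Total = 7.478 + 2.990 = 10.468 m.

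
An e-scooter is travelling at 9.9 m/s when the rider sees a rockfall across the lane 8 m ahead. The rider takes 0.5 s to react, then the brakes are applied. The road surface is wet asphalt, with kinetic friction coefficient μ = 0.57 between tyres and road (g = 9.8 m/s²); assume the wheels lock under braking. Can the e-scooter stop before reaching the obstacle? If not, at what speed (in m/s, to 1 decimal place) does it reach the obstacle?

a = μg = 0.57 × 9.8 = 5.586 m/s².
Reaction distance = 9.9000 × 0.5 = 4.950 m.
Braking distance needed to stop: v²/(2a) = 98.010 / 11.172 = 8.773 m, so total needed = 4.950 + 8.773 = 13.723 m > 8 m — it cannot stop.
Distance remaining when braking begins: 8 − 4.950 = 3.050 m.
v² = v₀² − 2a·d = 98.010 − 2 × 5.586 × 3.050 = 63.935 m²/s².
v = √63.935 = 7.996 m/s.

No — it strikes the obstacle at 8.0 m/s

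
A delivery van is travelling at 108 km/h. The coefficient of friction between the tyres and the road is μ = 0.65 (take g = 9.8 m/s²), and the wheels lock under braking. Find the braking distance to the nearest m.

108 km/h ÷ 3.6 = 30.0000 m/s.
a = μg = 0.65 × 9.8 = 6.370 m/s².
Braking distance = v²/(2a) = 30.0000² / (2 × 6.370) = 900.000 / 12.740 = 70.644 m.

Braking distance ≈ 71 m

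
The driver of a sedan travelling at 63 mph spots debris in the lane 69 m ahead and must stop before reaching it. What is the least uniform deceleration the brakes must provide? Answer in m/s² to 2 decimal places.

Required deceleration ≈ 5.75 m/s²

63 mph × 0.44704 = 28.1635 m/s.
v² = 2a·d ⇒ a = v²/(2d) = 28.1635² / (2 × 69.000) = 793.183 / 138.000 = 5.7477 m/s².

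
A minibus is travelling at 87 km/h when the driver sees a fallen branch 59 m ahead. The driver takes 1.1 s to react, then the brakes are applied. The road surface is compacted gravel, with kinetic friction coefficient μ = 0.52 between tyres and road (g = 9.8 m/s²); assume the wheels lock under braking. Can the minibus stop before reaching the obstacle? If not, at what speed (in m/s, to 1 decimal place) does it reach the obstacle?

87 km/h ÷ 3.6 = 24.1667 m/s.
a = μg = 0.52 × 9.8 = 5.096 m/s².
Reaction distance = 24.1667 × 1.1 = 26.583 m.
Braking distance needed to stop: v²/(2a) = 584.029 / 10.192 = 57.303 m, so total needed = 26.583 + 57.303 = 83.886 m > 59 m — it cannot stop.
Distance remaining when braking begins: 59 − 26.583 = 32.417 m.
v² = v₀² − 2a·d = 584.029 − 2 × 5.096 × 32.417 = 253.635 m²/s².
v = √253.635 = 15.926 m/s.

No — it strikes the obstacle at 15.9 m/s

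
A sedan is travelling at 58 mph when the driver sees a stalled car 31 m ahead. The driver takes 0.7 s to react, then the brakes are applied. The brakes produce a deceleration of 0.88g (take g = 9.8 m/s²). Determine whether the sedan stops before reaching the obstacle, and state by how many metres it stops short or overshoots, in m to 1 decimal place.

58 mph × 0.44704 = 25.9283 m/s.
a = 0.88 × 9.8 = 8.624 m/s².
Reaction distance = 25.9283 × 0.7 = 18.150 m.
Braking distance = v²/(2a) = 672.277 / 17.248 = 38.977 m.
Total stopping distance = 18.150 + 38.977 = 57.127 m, vs 31 m available — it cannot stop in time and overshoots by 57.127 − 31 = 26.127 m.

No — it overshoots by 26.1 m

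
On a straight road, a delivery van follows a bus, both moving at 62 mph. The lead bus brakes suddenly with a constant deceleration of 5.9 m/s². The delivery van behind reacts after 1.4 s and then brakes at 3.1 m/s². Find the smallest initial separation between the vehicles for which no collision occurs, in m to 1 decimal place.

Minimum gap ≈ 97.6 m

62 mph × 0.44704 = 27.7165 m/s.
Leader travels v²/(2a_L) = 768.204 / 11.800 = 65.102 m before stopping.
Follower covers v·t_r = 27.7165 × 1.4 = 38.803 m while reacting, then v²/(2a_F) = 768.204 / 6.200 = 123.904 m while braking, for a total of 38.803 + 123.904 = 162.707 m.
Since a_F ≤ a_L and the follower starts braking later, the follower is never slower than the leader, so the closest approach is when both have stopped.
Minimum gap = 162.707 − 65.102 = 97.605 m.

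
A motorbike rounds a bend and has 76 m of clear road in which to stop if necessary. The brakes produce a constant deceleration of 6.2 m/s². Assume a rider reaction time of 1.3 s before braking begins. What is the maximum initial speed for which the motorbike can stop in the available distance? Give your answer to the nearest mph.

Stopping distance: v·t_r + v²/(2a) = 76 with t_r = 1.3 s and a = 6.200 m/s².
So v² + 16.120 v − 942.40 = 0.
Positive root: v = −a·t_r + √((a·t_r)² + 2a·d) = −8.060 + √(64.964 + 942.40) = 23.6790 m/s.
23.6790 m/s ÷ 0.44704 = 52.968 mph.

Maximum speed ≈ 53 mph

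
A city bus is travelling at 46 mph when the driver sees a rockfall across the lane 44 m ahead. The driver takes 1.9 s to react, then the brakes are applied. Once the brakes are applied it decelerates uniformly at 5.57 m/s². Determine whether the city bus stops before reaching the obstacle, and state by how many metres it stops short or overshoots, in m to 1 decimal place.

46 mph × 0.44704 = 20.5638 m/s.
Reaction distance = 20.5638 × 1.9 = 39.071 m.
Braking distance = v²/(2a) = 422.870 / 11.140 = 37.960 m.
Total stopping distance = 39.071 + 37.960 = 77.031 m, vs 44 m available — it cannot stop in time and overshoots by 77.031 − 44 = 33.031 m.

No — it overshoots by 33.0 m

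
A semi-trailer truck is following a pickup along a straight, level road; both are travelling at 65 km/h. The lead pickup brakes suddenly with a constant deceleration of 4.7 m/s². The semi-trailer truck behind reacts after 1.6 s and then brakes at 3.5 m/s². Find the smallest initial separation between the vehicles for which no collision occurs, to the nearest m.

Minimum gap ≈ 41 m

65 km/h ÷ 3.6 = 18.0556 m/s.
Leader travels v²/(2a_L) = 326.005 / 9.400 = 34.681 m before stopping.
Follower covers v·t_r = 18.0556 × 1.6 = 28.889 m while reacting, then v²/(2a_F) = 326.005 / 7.000 = 46.572 m while braking, for a total of 28.889 + 46.572 = 75.461 m.
Since a_F ≤ a_L and the follower starts braking later, the follower is never slower than the leader, so the closest approach is when both have stopped.
Minimum gap = 75.461 − 34.681 = 40.780 m.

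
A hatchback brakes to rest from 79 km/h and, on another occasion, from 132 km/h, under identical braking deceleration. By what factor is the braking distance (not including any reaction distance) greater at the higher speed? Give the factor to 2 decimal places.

Braking distance d = v²/(2a), so with a fixed, d ∝ v².
Factor = (132/79)² = 1.6709² = 2.7919.

Factor ≈ 2.79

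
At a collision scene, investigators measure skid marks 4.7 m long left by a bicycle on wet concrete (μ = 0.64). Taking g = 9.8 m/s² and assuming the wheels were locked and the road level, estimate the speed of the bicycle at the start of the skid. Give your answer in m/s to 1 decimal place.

Initial speed ≈ 7.7 m/s

Deceleration a = μg = 0.64 × 9.8 = 6.272 m/s².
v = √(2a·d) = √(2 × 6.272 × 4.7) = √58.957 = 7.6783 m/s.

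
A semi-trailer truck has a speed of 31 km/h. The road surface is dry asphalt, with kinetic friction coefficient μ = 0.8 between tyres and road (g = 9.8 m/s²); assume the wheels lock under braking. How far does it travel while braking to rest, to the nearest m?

Braking distance ≈ 5 m

31 km/h ÷ 3.6 = 8.6111 m/s.
a = μg = 0.8 × 9.8 = 7.840 m/s².
Braking distance = v²/(2a) = 8.6111² / (2 × 7.840) = 74.151 / 15.680 = 4.729 m.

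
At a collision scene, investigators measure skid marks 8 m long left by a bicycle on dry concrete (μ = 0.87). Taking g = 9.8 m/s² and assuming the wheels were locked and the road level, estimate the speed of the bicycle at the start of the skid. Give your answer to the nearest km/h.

Deceleration a = μg = 0.87 × 9.8 = 8.526 m/s².
v = √(2a·d) = √(2 × 8.526 × 8) = √136.416 = 11.6797 m/s.
= 11.6797 × 3.6 = 42.047 km/h.

Initial speed ≈ 42 km/h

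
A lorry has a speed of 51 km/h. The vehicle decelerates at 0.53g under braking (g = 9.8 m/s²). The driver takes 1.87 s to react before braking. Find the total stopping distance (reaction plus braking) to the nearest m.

51 km/h ÷ 3.6 = 14.1667 m/s.
a = 0.53 × 9.8 = 5.194 m/s².
Reaction distance = v·t_r = 14.1667 × 1.87 = 26.492 m.
Braking distance = v²/(2a) = 14.1667² / (2 × 5.194) = 200.695 / 10.388 = 19.320 m.
Total = 26.492 + 19.320 = 45.812 m.

Total stopping distance ≈ 46 m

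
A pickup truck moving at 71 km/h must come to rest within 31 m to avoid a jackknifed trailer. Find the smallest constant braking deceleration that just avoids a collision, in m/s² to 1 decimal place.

Required deceleration ≈ 6.3 m/s²

71 km/h ÷ 3.6 = 19.7222 m/s.
v² = 2a·d ⇒ a = v²/(2d) = 19.7222² / (2 × 31.000) = 388.965 / 62.000 = 6.2736 m/s².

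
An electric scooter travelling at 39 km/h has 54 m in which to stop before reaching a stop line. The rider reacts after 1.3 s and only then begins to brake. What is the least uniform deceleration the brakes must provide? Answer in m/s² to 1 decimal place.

Required deceleration ≈ 1.5 m/s²

39 km/h ÷ 3.6 = 10.8333 m/s.
Distance covered during reaction = 10.8333 × 1.3 = 14.083 m.
Distance available for braking: 54 − 14.083 = 39.917 m.
v² = 2a·d ⇒ a = v²/(2d) = 10.8333² / (2 × 39.917) = 117.360 / 79.834 = 1.4701 m/s².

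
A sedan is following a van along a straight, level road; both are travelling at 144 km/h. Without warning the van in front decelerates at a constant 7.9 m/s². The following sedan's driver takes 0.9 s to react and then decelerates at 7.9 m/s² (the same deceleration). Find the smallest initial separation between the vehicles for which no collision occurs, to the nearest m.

Minimum gap ≈ 36 m

144 km/h ÷ 3.6 = 40.0000 m/s.
Leader travels v²/(2a_L) = 1600.000 / 15.800 = 101.266 m before stopping.
Follower covers v·t_r = 40.0000 × 0.9 = 36.000 m while reacting, then v²/(2a_F) = 1600.000 / 15.800 = 101.266 m while braking, for a total of 36.000 + 101.266 = 137.266 m.
Since a_F ≤ a_L and the follower starts braking later, the follower is never slower than the leader, so the closest approach is when both have stopped.
Minimum gap = 137.266 − 101.266 = 36.000 m.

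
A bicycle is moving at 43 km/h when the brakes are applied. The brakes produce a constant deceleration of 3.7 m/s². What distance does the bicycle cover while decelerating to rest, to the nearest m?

Braking distance ≈ 19 m

43 km/h ÷ 3.6 = 11.9444 m/s.
Braking distance = v²/(2a) = 11.9444² / (2 × 3.700) = 142.669 / 7.400 = 19.280 m.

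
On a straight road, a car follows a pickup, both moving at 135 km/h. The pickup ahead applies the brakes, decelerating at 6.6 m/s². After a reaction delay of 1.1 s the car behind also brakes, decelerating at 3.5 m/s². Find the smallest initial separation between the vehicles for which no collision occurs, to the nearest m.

Minimum gap ≈ 136 m

135 km/h ÷ 3.6 = 37.5000 m/s.
Leader travels v²/(2a_L) = 1406.250 / 13.200 = 106.534 m before stopping.
Follower covers v·t_r = 37.5000 × 1.1 = 41.250 m while reacting, then v²/(2a_F) = 1406.250 / 7.000 = 200.893 m while braking, for a total of 41.250 + 200.893 = 242.143 m.
Since a_F ≤ a_L and the follower starts braking later, the follower is never slower than the leader, so the closest approach is when both have stopped.
Minimum gap = 242.143 − 106.534 = 135.609 m.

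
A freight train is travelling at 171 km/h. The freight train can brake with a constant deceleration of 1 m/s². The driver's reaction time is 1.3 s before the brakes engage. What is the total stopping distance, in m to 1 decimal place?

Total stopping distance ≈ 1189.9 m

171 km/h ÷ 3.6 = 47.5000 m/s.
Reaction distance = v·t_r = 47.5000 × 1.3 = 61.750 m.
Braking distance = v²/(2a) = 47.5000² / (2 × 1.000) = 2256.250 / 2.000 = 1128.125 m.
Total = 61.750 + 1128.125 = 1189.875 m.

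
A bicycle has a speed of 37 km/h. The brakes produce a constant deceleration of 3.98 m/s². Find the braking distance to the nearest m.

Braking distance ≈ 13 m

37 km/h ÷ 3.6 = 10.2778 m/s.
Braking distance = v²/(2a) = 10.2778² / (2 × 3.980) = 105.633 / 7.960 = 13.270 m.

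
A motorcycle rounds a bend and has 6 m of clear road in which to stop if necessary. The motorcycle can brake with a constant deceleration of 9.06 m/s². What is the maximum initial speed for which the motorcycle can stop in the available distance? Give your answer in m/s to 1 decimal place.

Maximum speed ≈ 10.4 m/s

v²/(2a) = d ⇒ v = √(2 × 9.060 × 6) = √108.72 = 10.4269 m/s.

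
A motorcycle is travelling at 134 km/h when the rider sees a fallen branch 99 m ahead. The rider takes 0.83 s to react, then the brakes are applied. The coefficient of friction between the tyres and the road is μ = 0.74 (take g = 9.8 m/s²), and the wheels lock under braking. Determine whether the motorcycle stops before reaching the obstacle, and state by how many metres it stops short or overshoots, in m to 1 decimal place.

No — it overshoots by 27.4 m

134 km/h ÷ 3.6 = 37.2222 m/s.
a = μg = 0.74 × 9.8 = 7.252 m/s².
Reaction distance = 37.2222 × 0.83 = 30.894 m.
Braking distance = v²/(2a) = 1385.492 / 14.504 = 95.525 m.
Total stopping distance = 30.894 + 95.525 = 126.419 m, vs 99 m available — it cannot stop in time and overshoots by 126.419 − 99 = 27.419 m.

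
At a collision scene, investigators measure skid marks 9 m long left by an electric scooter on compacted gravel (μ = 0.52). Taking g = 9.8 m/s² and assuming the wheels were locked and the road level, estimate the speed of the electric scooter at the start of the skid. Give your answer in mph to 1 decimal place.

Deceleration a = μg = 0.52 × 9.8 = 5.096 m/s².
v = √(2a·d) = √(2 × 5.096 × 9) = √91.728 = 9.5775 m/s.
= 9.5775 ÷ 0.44704 = 21.424 mph.

Initial speed ≈ 21.4 mph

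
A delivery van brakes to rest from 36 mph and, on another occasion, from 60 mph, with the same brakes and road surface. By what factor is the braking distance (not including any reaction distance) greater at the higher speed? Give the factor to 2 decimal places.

Braking distance d = v²/(2a), so with a fixed, d ∝ v².
Factor = (60/36)² = 1.6667² = 2.7779.

Factor ≈ 2.78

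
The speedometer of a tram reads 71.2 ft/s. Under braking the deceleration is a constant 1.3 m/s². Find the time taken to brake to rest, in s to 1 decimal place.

71.2 ft/s × 0.3048 = 21.7018 m/s.
Braking time = v/a = 21.7018 / 1.300 = 16.694 s.

Braking time ≈ 16.7 s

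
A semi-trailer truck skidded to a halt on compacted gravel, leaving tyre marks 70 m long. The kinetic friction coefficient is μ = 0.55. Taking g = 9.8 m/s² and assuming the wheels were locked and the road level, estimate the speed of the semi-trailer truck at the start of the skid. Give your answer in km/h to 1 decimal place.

Initial speed ≈ 98.9 km/h

Deceleration a = μg = 0.55 × 9.8 = 5.390 m/s².
v = √(2a·d) = √(2 × 5.390 × 70) = √754.600 = 27.4700 m/s.
= 27.4700 × 3.6 = 98.892 km/h.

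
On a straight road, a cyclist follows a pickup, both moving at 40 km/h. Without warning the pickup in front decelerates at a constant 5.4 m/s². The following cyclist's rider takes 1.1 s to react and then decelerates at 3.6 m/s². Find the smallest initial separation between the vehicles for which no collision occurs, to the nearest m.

40 km/h ÷ 3.6 = 11.1111 m/s.
Leader travels v²/(2a_L) = 123.457 / 10.800 = 11.431 m before stopping.
Follower covers v·t_r = 11.1111 × 1.1 = 12.222 m while reacting, then v²/(2a_F) = 123.457 / 7.200 = 17.147 m while braking, for a total of 12.222 + 17.147 = 29.369 m.
Since a_F ≤ a_L and the follower starts braking later, the follower is never slower than the leader, so the closest approach is when both have stopped.
Minimum gap = 29.369 − 11.431 = 17.938 m.

Minimum gap ≈ 18 m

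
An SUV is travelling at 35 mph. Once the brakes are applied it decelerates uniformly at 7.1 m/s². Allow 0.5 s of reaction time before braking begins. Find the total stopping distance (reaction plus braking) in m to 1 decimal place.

Total stopping distance ≈ 25.1 m

35 mph × 0.44704 = 15.6464 m/s.
Reaction distance = v·t_r = 15.6464 × 0.5 = 7.823 m.
Braking distance = v²/(2a) = 15.6464² / (2 × 7.100) = 244.810 / 14.200 = 17.240 m.
Total = 7.823 + 17.240 = 25.063 m.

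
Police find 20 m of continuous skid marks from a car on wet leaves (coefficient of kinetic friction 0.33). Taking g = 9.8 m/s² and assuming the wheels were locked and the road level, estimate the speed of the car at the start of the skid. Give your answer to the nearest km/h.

Initial speed ≈ 41 km/h

Deceleration a = μg = 0.33 × 9.8 = 3.234 m/s².
v = √(2a·d) = √(2 × 3.234 × 20) = √129.360 = 11.3737 m/s.
= 11.3737 × 3.6 = 40.945 km/h.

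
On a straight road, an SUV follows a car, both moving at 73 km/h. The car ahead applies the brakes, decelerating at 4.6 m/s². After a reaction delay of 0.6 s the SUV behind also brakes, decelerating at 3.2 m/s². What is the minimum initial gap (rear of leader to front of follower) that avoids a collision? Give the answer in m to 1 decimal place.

73 km/h ÷ 3.6 = 20.2778 m/s.
Leader travels v²/(2a_L) = 411.189 / 9.200 = 44.694 m before stopping.
Follower covers v·t_r = 20.2778 × 0.6 = 12.167 m while reacting, then v²/(2a_F) = 411.189 / 6.400 = 64.248 m while braking, for a total of 12.167 + 64.248 = 76.415 m.
Since a_F ≤ a_L and the follower starts braking later, the follower is never slower than the leader, so the closest approach is when both have stopped.
Minimum gap = 76.415 − 44.694 = 31.721 m.

Minimum gap ≈ 31.7 m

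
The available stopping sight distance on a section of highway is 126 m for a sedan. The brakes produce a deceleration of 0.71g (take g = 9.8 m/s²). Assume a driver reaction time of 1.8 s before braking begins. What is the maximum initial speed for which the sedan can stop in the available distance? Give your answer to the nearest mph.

Maximum speed ≈ 70 mph

a = 0.71 × 9.8 = 6.958 m/s².
Stopping distance: v·t_r + v²/(2a) = 126 with t_r = 1.8 s and a = 6.958 m/s².
So v² + 25.049 v − 1753.42 = 0.
Positive root: v = −a·t_r + √((a·t_r)² + 2a·d) = −12.524 + √(156.851 + 1753.42) = 31.1826 m/s.
31.1826 m/s ÷ 0.44704 = 69.753 mph.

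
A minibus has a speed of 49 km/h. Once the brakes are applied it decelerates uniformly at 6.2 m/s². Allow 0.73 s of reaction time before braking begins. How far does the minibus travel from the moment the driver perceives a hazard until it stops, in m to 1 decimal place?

49 km/h ÷ 3.6 = 13.6111 m/s.
Reaction distance = v·t_r = 13.6111 × 0.73 = 9.936 m.
Braking distance = v²/(2a) = 13.6111² / (2 × 6.200) = 185.262 / 12.400 = 14.940 m.
Total = 9.936 + 14.940 = 24.876 m.

Total stopping distance ≈ 24.9 m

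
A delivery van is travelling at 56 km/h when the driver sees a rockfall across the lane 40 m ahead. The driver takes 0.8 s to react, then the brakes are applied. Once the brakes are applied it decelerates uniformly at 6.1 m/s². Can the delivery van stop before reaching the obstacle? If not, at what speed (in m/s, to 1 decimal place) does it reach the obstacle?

Yes — it stops about 7.7 m short of the obstacle, so it never reaches it

56 km/h ÷ 3.6 = 15.5556 m/s.
Reaction distance = 15.5556 × 0.8 = 12.444 m.
Braking distance = v²/(2a) = 241.977 / 12.200 = 19.834 m.
Total stopping distance = 12.444 + 19.834 = 32.278 m, vs 40 m available — it stops with 40 − 32.278 = 7.722 m to spare.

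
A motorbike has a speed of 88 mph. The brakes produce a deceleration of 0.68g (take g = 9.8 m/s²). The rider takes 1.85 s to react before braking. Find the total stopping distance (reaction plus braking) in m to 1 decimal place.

88 mph × 0.44704 = 39.3395 m/s.
a = 0.68 × 9.8 = 6.664 m/s².
Reaction distance = v·t_r = 39.3395 × 1.85 = 72.778 m.
Braking distance = v²/(2a) = 39.3395² / (2 × 6.664) = 1547.596 / 13.328 = 116.116 m.
Total = 72.778 + 116.116 = 188.894 m.

Total stopping distance ≈ 188.9 m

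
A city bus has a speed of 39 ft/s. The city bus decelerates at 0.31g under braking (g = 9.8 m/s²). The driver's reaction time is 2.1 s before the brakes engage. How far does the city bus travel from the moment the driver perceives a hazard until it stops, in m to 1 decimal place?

Total stopping distance ≈ 48.2 m

39 ft/s × 0.3048 = 11.8872 m/s.
a = 0.31 × 9.8 = 3.038 m/s².
Reaction distance = v·t_r = 11.8872 × 2.1 = 24.963 m.
Braking distance = v²/(2a) = 11.8872² / (2 × 3.038) = 141.306 / 6.076 = 23.256 m.
Total = 24.963 + 23.256 = 48.219 m.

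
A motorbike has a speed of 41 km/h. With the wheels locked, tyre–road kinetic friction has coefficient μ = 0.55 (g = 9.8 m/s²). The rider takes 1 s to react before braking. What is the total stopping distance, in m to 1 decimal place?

41 km/h ÷ 3.6 = 11.3889 m/s.
a = μg = 0.55 × 9.8 = 5.390 m/s².
Reaction distance = v·t_r = 11.3889 × 1 = 11.389 m.
Braking distance = v²/(2a) = 11.3889² / (2 × 5.390) = 129.707 / 10.780 = 12.032 m.
Total = 11.389 + 12.032 = 23.421 m.

Total stopping distance ≈ 23.4 m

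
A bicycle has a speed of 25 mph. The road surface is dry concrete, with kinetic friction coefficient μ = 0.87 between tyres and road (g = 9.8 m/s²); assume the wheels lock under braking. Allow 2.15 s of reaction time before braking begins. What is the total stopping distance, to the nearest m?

Total stopping distance ≈ 31 m

25 mph × 0.44704 = 11.1760 m/s.
a = μg = 0.87 × 9.8 = 8.526 m/s².
Reaction distance = v·t_r = 11.1760 × 2.15 = 24.028 m.
Braking distance = v²/(2a) = 11.1760² / (2 × 8.526) = 124.903 / 17.052 = 7.325 m.
Total = 24.028 + 7.325 = 31.353 m.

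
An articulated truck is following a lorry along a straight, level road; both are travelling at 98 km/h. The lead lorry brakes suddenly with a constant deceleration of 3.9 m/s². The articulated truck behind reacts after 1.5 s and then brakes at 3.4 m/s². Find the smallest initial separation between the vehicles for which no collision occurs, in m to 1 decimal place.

Minimum gap ≈ 54.8 m

98 km/h ÷ 3.6 = 27.2222 m/s.
Leader travels v²/(2a_L) = 741.048 / 7.800 = 95.006 m before stopping.
Follower covers v·t_r = 27.2222 × 1.5 = 40.833 m while reacting, then v²/(2a_F) = 741.048 / 6.800 = 108.978 m while braking, for a total of 40.833 + 108.978 = 149.811 m.
Since a_F ≤ a_L and the follower starts braking later, the follower is never slower than the leader, so the closest approach is when both have stopped.
Minimum gap = 149.811 − 95.006 = 54.805 m.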